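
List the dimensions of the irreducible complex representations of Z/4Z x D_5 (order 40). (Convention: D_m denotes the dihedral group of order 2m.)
Dimensions: 1, 1, 1, 1, 1, 1, 1, 1, 2, 2, 2, 2, 2, 2, 2, 2

Justification: There are 16 irreducibles (= number of conjugacy classes). Their dimensions d_i satisfy sum d_i^2 = |G| = 40: 1 + 1 + 1 + 1 + 1 + 1 + 1 + 1 + 4 + 4 + 4 + 4 + 4 + 4 + 4 + 4 = 40. (For the product with Z/4Z: each of the 4 1-dim characters of Z/4Z tensors with each irrep of D_5, giving 4 copies of each D_5-dimension.)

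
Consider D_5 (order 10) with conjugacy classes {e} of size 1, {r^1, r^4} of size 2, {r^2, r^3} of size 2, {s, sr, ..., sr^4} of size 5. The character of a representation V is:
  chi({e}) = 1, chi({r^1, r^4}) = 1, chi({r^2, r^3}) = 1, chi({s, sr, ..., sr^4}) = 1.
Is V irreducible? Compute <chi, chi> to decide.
Irreducible: <chi, chi> = 1.

Details: <chi, chi> = (1/|G|) sum_C |C| * |chi(C)|^2 = (1/10)[1*|1|^2 + 2*|1|^2 + 2*|1|^2 + 5*|1|^2]
  = (1/10)[(1) + (2) + (2) + (5)] = 10/10 = 1.
A character is irreducible iff <chi, chi> = 1, so this representation is irreducible.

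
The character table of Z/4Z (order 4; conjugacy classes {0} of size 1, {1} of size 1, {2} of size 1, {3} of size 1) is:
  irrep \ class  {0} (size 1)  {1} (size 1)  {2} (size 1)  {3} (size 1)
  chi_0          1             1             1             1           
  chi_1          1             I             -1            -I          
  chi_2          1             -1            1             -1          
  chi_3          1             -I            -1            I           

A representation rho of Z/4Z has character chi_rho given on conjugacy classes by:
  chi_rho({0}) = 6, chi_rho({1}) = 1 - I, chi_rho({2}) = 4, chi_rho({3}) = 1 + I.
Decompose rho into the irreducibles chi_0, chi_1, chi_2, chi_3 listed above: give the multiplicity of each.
Multiplicities: chi_0: 3, chi_1: 0, chi_2: 2, chi_3: 1.

Explanation: Use <chi_rho, chi> = (1/|G|) sum_C |C| * chi_rho(C) * conj(chi(C)) with |G| = 4 for each irreducible chi in the table:
  <chi_rho, chi_0> = (1/4)[1*(6)*conj(1) + 1*(1 - I)*conj(1) + 1*(4)*conj(1) + 1*(1 + I)*conj(1)]
      = (1/4)[(6) + (1 - I) + (4) + (1 + I)] = 12/4 = 3
  <chi_rho, chi_1> = (1/4)[1*(6)*conj(1) + 1*(1 - I)*conj(I) + 1*(4)*conj(-1) + 1*(1 + I)*conj(-I)]
      = (1/4)[(6) + (-1 - I) + (-4) + (-1 + I)] = 0/4 = 0
  <chi_rho, chi_2> = (1/4)[1*(6)*conj(1) + 1*(1 - I)*conj(-1) + 1*(4)*conj(1) + 1*(1 + I)*conj(-1)]
      = (1/4)[(6) + (-1 + I) + (4) + (-1 - I)] = 8/4 = 2
  <chi_rho, chi_3> = (1/4)[1*(6)*conj(1) + 1*(1 - I)*conj(-I) + 1*(4)*conj(-1) + 1*(1 + I)*conj(I)]
      = (1/4)[(6) + (1 + I) + (-4) + (1 - I)] = 4/4 = 1
(Exp terms are combined using exp(i*s)*conj(exp(i*t)) = exp(i*(s-t)), and sums of them are collapsed using the identity that for every m > 1 the m distinct m-th roots of unity sum to 0, e.g. 1 + exp(2*I*pi/3) + exp(-2*I*pi/3) = 0.)
Dimension check: dim(rho) = sum (mult * dim) = 3*1 + 0*1 + 2*1 + 1*1 = 6 = chi_rho(e) = 6.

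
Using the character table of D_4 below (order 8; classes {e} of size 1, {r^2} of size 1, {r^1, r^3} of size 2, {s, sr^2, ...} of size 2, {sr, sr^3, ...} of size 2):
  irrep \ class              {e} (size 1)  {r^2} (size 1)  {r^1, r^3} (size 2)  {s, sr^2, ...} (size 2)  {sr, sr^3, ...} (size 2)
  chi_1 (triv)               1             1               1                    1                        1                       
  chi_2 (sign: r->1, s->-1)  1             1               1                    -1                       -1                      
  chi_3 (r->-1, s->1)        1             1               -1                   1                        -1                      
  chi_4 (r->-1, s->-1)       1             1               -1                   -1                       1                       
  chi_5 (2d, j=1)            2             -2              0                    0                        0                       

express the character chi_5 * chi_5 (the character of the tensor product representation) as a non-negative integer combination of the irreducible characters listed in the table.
chi_5 tensor chi_5 = chi_1 + chi_2 + chi_3 + chi_4 (all other irreducibles have multiplicity 0).

Justification: The character of a tensor product is the pointwise product (chi_5 * chi_5)(C) = chi_5(C) * chi_5(C):
  {e}: (2)*(2), {r^2}: (-2)*(-2), {r^1, r^3}: (0)*(0), {s, sr^2, ...}: (0)*(0), {sr, sr^3, ...}: (0)*(0)
so (chi_5 * chi_5) takes values
  {e} -> 4, {r^2} -> 4, {r^1, r^3} -> 0, {s, sr^2, ...} -> 0, {sr, sr^3, ...} -> 0.
Now take the inner product of this character with each irreducible chi from the table, <chi_5*chi_5, chi> = (1/8) sum_C |C| (chi_5*chi_5)(C) conj(chi(C)):
  <chi_5*chi_5, chi_1> = (1/8)[1*(4)*conj(1) + 1*(4)*conj(1) + 2*(0)*conj(1) + 2*(0)*conj(1) + 2*(0)*conj(1)]
      = (1/8)[(4) + (4) + (0) + (0) + (0)] = 8/8 = 1
  <chi_5*chi_5, chi_2> = (1/8)[1*(4)*conj(1) + 1*(4)*conj(1) + 2*(0)*conj(1) + 2*(0)*conj(-1) + 2*(0)*conj(-1)]
      = (1/8)[(4) + (4) + (0) + (0) + (0)] = 8/8 = 1
  <chi_5*chi_5, chi_3> = (1/8)[1*(4)*conj(1) + 1*(4)*conj(1) + 2*(0)*conj(-1) + 2*(0)*conj(1) + 2*(0)*conj(-1)]
      = (1/8)[(4) + (4) + (0) + (0) + (0)] = 8/8 = 1
  <chi_5*chi_5, chi_4> = (1/8)[1*(4)*conj(1) + 1*(4)*conj(1) + 2*(0)*conj(-1) + 2*(0)*conj(-1) + 2*(0)*conj(1)]
      = (1/8)[(4) + (4) + (0) + (0) + (0)] = 8/8 = 1
  <chi_5*chi_5, chi_5> = (1/8)[1*(4)*conj(2) + 1*(4)*conj(-2) + 2*(0)*conj(0) + 2*(0)*conj(0) + 2*(0)*conj(0)]
      = (1/8)[(8) + (-8) + (0) + (0) + (0)] = 0/8 = 0
Hence the multiplicities are chi_1: 1, chi_2: 1, chi_3: 1, chi_4: 1. Dimension check: dim(chi_5)*dim(chi_5) = 2*2 = 4 and sum (mult * dim) = 1*1 + 1*1 + 1*1 + 1*1 = 4.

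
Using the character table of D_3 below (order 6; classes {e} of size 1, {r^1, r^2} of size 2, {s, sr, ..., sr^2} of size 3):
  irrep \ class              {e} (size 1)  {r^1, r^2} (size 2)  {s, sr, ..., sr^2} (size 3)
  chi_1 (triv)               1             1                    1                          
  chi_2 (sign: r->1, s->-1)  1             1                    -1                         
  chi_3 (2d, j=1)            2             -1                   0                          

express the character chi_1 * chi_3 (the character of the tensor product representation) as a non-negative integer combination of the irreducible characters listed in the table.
chi_1 tensor chi_3 = chi_3 (all other irreducibles have multiplicity 0).

Argument: The character of a tensor product is the pointwise product (chi_1 * chi_3)(C) = chi_1(C) * chi_3(C):
  {e}: (1)*(2), {r^1, r^2}: (1)*(-1), {s, sr, ..., sr^2}: (1)*(0)
so (chi_1 * chi_3) takes values
  {e} -> 2, {r^1, r^2} -> -1, {s, sr, ..., sr^2} -> 0.
Now take the inner product of this character with each irreducible chi from the table, <chi_1*chi_3, chi> = (1/6) sum_C |C| (chi_1*chi_3)(C) conj(chi(C)):
  <chi_1*chi_3, chi_1> = (1/6)[1*(2)*conj(1) + 2*(-1)*conj(1) + 3*(0)*conj(1)]
      = (1/6)[(2) + (-2) + (0)] = 0/6 = 0
  <chi_1*chi_3, chi_2> = (1/6)[1*(2)*conj(1) + 2*(-1)*conj(1) + 3*(0)*conj(-1)]
      = (1/6)[(2) + (-2) + (0)] = 0/6 = 0
  <chi_1*chi_3, chi_3> = (1/6)[1*(2)*conj(2) + 2*(-1)*conj(-1) + 3*(0)*conj(0)]
      = (1/6)[(4) + (2) + (0)] = 6/6 = 1
Hence the multiplicities are chi_3: 1. Dimension check: dim(chi_1)*dim(chi_3) = 1*2 = 2 and sum (mult * dim) = 1*2 = 2.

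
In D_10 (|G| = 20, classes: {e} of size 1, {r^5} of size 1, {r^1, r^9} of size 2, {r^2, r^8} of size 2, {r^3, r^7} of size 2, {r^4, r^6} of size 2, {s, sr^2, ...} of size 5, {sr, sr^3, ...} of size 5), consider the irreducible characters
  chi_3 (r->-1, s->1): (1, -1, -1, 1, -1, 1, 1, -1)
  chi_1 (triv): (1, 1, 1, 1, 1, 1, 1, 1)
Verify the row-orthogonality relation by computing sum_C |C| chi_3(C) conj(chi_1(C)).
Sum = 0; so <chi_3, chi_1> = 0 (distinct irreducibles are orthogonal).

Justification: Compute term by term over conjugacy classes (|C| * chi_3(C) * conj(chi_1(C))):
  1*(1)*conj(1) + 1*(-1)*conj(1) + 2*(-1)*conj(1) + 2*(1)*conj(1) + 2*(-1)*conj(1) + 2*(1)*conj(1) + 5*(1)*conj(1) + 5*(-1)*conj(1)
  = (1) + (-1) + (-2) + (2) + (-2) + (2) + (5) + (-5)
  = 0.
Dividing by |G| = 20 gives 0/20 = 0, matching the row-orthogonality relation <chi_3, chi_1> = [chi_3 = chi_1].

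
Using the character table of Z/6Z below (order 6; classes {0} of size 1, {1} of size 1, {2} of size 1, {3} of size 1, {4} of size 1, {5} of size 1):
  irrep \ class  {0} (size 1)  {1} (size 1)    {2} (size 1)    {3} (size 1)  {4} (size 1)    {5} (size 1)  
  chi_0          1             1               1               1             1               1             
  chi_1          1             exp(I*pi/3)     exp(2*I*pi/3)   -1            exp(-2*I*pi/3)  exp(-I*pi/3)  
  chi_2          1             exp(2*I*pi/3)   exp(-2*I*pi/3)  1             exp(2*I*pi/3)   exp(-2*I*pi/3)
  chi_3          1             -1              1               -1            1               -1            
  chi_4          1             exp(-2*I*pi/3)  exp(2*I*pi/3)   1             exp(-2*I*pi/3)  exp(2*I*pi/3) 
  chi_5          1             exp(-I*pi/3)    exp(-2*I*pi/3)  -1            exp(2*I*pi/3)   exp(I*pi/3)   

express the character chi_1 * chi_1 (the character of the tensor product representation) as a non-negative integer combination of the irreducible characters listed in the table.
chi_1 tensor chi_1 = chi_2 (all other irreducibles have multiplicity 0).

Why: The character of a tensor product is the pointwise product (chi_1 * chi_1)(C) = chi_1(C) * chi_1(C):
  {0}: (1)*(1), {1}: (exp(I*pi/3))*(exp(I*pi/3)), {2}: (exp(2*I*pi/3))*(exp(2*I*pi/3)), {3}: (-1)*(-1), {4}: (exp(-2*I*pi/3))*(exp(-2*I*pi/3)), {5}: (exp(-I*pi/3))*(exp(-I*pi/3))
so (chi_1 * chi_1) takes values
  {0} -> 1, {1} -> exp(2*I*pi/3), {2} -> exp(-2*I*pi/3), {3} -> 1, {4} -> exp(2*I*pi/3), {5} -> exp(-2*I*pi/3).
Now take the inner product of this character with each irreducible chi from the table, <chi_1*chi_1, chi> = (1/6) sum_C |C| (chi_1*chi_1)(C) conj(chi(C)):
  <chi_1*chi_1, chi_0> = (1/6)[1*(1)*conj(1) + 1*(exp(2*I*pi/3))*conj(1) + 1*(exp(-2*I*pi/3))*conj(1) + 1*(1)*conj(1) + 1*(exp(2*I*pi/3))*conj(1) + 1*(exp(-2*I*pi/3))*conj(1)]
      = (1/6)[(1) + (exp(2*I*pi/3)) + (exp(-2*I*pi/3)) + (1) + (exp(2*I*pi/3)) + (exp(-2*I*pi/3))] = 0/6 = 0
  <chi_1*chi_1, chi_1> = (1/6)[1*(1)*conj(1) + 1*(exp(2*I*pi/3))*conj(exp(I*pi/3)) + 1*(exp(-2*I*pi/3))*conj(exp(2*I*pi/3)) + 1*(1)*conj(-1) + 1*(exp(2*I*pi/3))*conj(exp(-2*I*pi/3)) + 1*(exp(-2*I*pi/3))*conj(exp(-I*pi/3))]
      = (1/6)[(1) + (exp(I*pi/3)) + (exp(2*I*pi/3)) + (-1) + (exp(-2*I*pi/3)) + (exp(-I*pi/3))] = 0/6 = 0
  <chi_1*chi_1, chi_2> = (1/6)[1*(1)*conj(1) + 1*(exp(2*I*pi/3))*conj(exp(2*I*pi/3)) + 1*(exp(-2*I*pi/3))*conj(exp(-2*I*pi/3)) + 1*(1)*conj(1) + 1*(exp(2*I*pi/3))*conj(exp(2*I*pi/3)) + 1*(exp(-2*I*pi/3))*conj(exp(-2*I*pi/3))]
      = (1/6)[(1) + (1) + (1) + (1) + (1) + (1)] = 6/6 = 1
  <chi_1*chi_1, chi_3> = (1/6)[1*(1)*conj(1) + 1*(exp(2*I*pi/3))*conj(-1) + 1*(exp(-2*I*pi/3))*conj(1) + 1*(1)*conj(-1) + 1*(exp(2*I*pi/3))*conj(1) + 1*(exp(-2*I*pi/3))*conj(-1)]
      = (1/6)[(1) + (-exp(2*I*pi/3)) + (exp(-2*I*pi/3)) + (-1) + (exp(2*I*pi/3)) + (-exp(-2*I*pi/3))] = 0/6 = 0
  <chi_1*chi_1, chi_4> = (1/6)[1*(1)*conj(1) + 1*(exp(2*I*pi/3))*conj(exp(-2*I*pi/3)) + 1*(exp(-2*I*pi/3))*conj(exp(2*I*pi/3)) + 1*(1)*conj(1) + 1*(exp(2*I*pi/3))*conj(exp(-2*I*pi/3)) + 1*(exp(-2*I*pi/3))*conj(exp(2*I*pi/3))]
      = (1/6)[(1) + (exp(-2*I*pi/3)) + (exp(2*I*pi/3)) + (1) + (exp(-2*I*pi/3)) + (exp(2*I*pi/3))] = 0/6 = 0
  <chi_1*chi_1, chi_5> = (1/6)[1*(1)*conj(1) + 1*(exp(2*I*pi/3))*conj(exp(-I*pi/3)) + 1*(exp(-2*I*pi/3))*conj(exp(-2*I*pi/3)) + 1*(1)*conj(-1) + 1*(exp(2*I*pi/3))*conj(exp(2*I*pi/3)) + 1*(exp(-2*I*pi/3))*conj(exp(I*pi/3))]
      = (1/6)[(1) + (-1) + (1) + (-1) + (1) + (-1)] = 0/6 = 0
(Exp terms are combined using exp(i*s)*conj(exp(i*t)) = exp(i*(s-t)), and sums of them are collapsed using the identity that for every m > 1 the m distinct m-th roots of unity sum to 0, e.g. 1 + exp(2*I*pi/3) + exp(-2*I*pi/3) = 0.)
Hence the multiplicities are chi_2: 1. Dimension check: dim(chi_1)*dim(chi_1) = 1*1 = 1 and sum (mult * dim) = 1*1 = 1.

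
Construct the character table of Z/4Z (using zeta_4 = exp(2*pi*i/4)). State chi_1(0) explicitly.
Character table of Z/4Z (irreps indexed chi_0,...,chi_3 with chi_k(m) = zeta_4^(k*m), zeta_4 = exp(2*pi*i/4)):
  irrep \ class  {0} (size 1)  {1} (size 1)  {2} (size 1)  {3} (size 1)
  chi_0          1             1             1             1           
  chi_1          1             I             -1            -I          
  chi_2          1             -1            1             -1          
  chi_3          1             -I            -1            I           

Spot check: chi_1(0) = zeta_4^(1*0) = zeta_4^0 = 1.

Proof sketch: Z/4Z is abelian, so all 4 irreducible complex representations are 1-dimensional. They are given by chi_k(m) = zeta_4^(k*m) for k = 0,...,3. Row orthogonality: sum_m chi_k(m) conj(chi_l(m)) = 4 * [k = l].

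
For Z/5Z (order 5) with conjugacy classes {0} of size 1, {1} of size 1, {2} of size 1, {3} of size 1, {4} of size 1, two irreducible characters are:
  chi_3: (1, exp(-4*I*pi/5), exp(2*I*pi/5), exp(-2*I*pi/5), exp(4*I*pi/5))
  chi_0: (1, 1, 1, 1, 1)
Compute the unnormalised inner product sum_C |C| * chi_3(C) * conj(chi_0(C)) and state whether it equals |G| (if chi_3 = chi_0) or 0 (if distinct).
Sum = 0; so <chi_3, chi_0> = 0 (distinct irreducibles are orthogonal).

Details: Compute term by term over conjugacy classes (|C| * chi_3(C) * conj(chi_0(C))):
  1*(1)*conj(1) + 1*(exp(-4*I*pi/5))*conj(1) + 1*(exp(2*I*pi/5))*conj(1) + 1*(exp(-2*I*pi/5))*conj(1) + 1*(exp(4*I*pi/5))*conj(1)
  = (1) + (exp(-4*I*pi/5)) + (exp(2*I*pi/5)) + (exp(-2*I*pi/5)) + (exp(4*I*pi/5))
  = 0.
(Exp terms are combined using exp(i*s)*conj(exp(i*t)) = exp(i*(s-t)), and sums of them are collapsed using the identity that for every m > 1 the m distinct m-th roots of unity sum to 0, e.g. 1 + exp(2*I*pi/3) + exp(-2*I*pi/3) = 0.)
Dividing by |G| = 5 gives 0/5 = 0, matching the row-orthogonality relation <chi_3, chi_0> = [chi_3 = chi_0].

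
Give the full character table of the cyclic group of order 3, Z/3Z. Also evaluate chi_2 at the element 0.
Character table of Z/3Z (irreps indexed chi_0,...,chi_2 with chi_k(m) = zeta_3^(k*m), zeta_3 = exp(2*pi*i/3)):
  irrep \ class  {0} (size 1)  {1} (size 1)    {2} (size 1)  
  chi_0          1             1               1             
  chi_1          1             exp(2*I*pi/3)   exp(-2*I*pi/3)
  chi_2          1             exp(-2*I*pi/3)  exp(2*I*pi/3) 

Spot check: chi_2(0) = zeta_3^(2*0) = zeta_3^0 = 1.

Argument: Z/3Z is abelian, so all 3 irreducible complex representations are 1-dimensional. They are given by chi_k(m) = zeta_3^(k*m) for k = 0,...,2. Row orthogonality: sum_m chi_k(m) conj(chi_l(m)) = 3 * [k = l].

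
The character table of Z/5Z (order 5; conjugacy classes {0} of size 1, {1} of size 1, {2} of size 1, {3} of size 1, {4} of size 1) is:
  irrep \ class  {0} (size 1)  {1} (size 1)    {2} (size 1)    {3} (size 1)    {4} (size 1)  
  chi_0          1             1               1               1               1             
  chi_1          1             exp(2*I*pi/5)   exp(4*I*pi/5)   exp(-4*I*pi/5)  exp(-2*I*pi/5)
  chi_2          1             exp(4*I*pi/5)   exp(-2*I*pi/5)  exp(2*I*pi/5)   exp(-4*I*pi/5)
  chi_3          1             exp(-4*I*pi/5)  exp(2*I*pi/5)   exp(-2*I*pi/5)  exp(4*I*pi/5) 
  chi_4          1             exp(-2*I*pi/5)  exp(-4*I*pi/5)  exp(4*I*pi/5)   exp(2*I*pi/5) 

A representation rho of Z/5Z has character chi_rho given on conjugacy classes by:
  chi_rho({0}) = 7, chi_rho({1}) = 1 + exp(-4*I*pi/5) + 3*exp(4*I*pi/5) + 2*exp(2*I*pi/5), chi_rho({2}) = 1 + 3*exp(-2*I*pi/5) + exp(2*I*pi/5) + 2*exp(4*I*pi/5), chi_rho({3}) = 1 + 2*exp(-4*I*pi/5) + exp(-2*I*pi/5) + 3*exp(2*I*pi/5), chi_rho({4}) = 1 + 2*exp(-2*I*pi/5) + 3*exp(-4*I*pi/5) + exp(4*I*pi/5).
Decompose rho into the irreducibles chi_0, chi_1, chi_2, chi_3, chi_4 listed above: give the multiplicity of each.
Multiplicities: chi_0: 1, chi_1: 2, chi_2: 3, chi_3: 1, chi_4: 0.

Argument: Use <chi_rho, chi> = (1/|G|) sum_C |C| * chi_rho(C) * conj(chi(C)) with |G| = 5 for each irreducible chi in the table:
  <chi_rho, chi_0> = (1/5)[1*(7)*conj(1) + 1*(1 + exp(-4*I*pi/5) + 3*exp(4*I*pi/5) + 2*exp(2*I*pi/5))*conj(1) + 1*(1 + 3*exp(-2*I*pi/5) + exp(2*I*pi/5) + 2*exp(4*I*pi/5))*conj(1) + 1*(1 + 2*exp(-4*I*pi/5) + exp(-2*I*pi/5) + 3*exp(2*I*pi/5))*conj(1) + 1*(1 + 2*exp(-2*I*pi/5) + 3*exp(-4*I*pi/5) + exp(4*I*pi/5))*conj(1)]
      = (1/5)[(7) + (1 + exp(-4*I*pi/5) + 3*exp(4*I*pi/5) + 2*exp(2*I*pi/5)) + (1 + 3*exp(-2*I*pi/5) + exp(2*I*pi/5) + 2*exp(4*I*pi/5)) + (1 + 2*exp(-4*I*pi/5) + exp(-2*I*pi/5) + 3*exp(2*I*pi/5)) + (1 + 2*exp(-2*I*pi/5) + 3*exp(-4*I*pi/5) + exp(4*I*pi/5))] = 5/5 = 1
  <chi_rho, chi_1> = (1/5)[1*(7)*conj(1) + 1*(1 + exp(-4*I*pi/5) + 3*exp(4*I*pi/5) + 2*exp(2*I*pi/5))*conj(exp(2*I*pi/5)) + 1*(1 + 3*exp(-2*I*pi/5) + exp(2*I*pi/5) + 2*exp(4*I*pi/5))*conj(exp(4*I*pi/5)) + 1*(1 + 2*exp(-4*I*pi/5) + exp(-2*I*pi/5) + 3*exp(2*I*pi/5))*conj(exp(-4*I*pi/5)) + 1*(1 + 2*exp(-2*I*pi/5) + 3*exp(-4*I*pi/5) + exp(4*I*pi/5))*conj(exp(-2*I*pi/5))]
      = (1/5)[(7) + (2 + exp(-2*I*pi/5) + exp(4*I*pi/5) + 3*exp(2*I*pi/5)) + (2 + exp(-2*I*pi/5) + exp(-4*I*pi/5) + 3*exp(4*I*pi/5)) + (2 + 3*exp(-4*I*pi/5) + exp(4*I*pi/5) + exp(2*I*pi/5)) + (2 + 3*exp(-2*I*pi/5) + exp(-4*I*pi/5) + exp(2*I*pi/5))] = 10/5 = 2
  <chi_rho, chi_2> = (1/5)[1*(7)*conj(1) + 1*(1 + exp(-4*I*pi/5) + 3*exp(4*I*pi/5) + 2*exp(2*I*pi/5))*conj(exp(4*I*pi/5)) + 1*(1 + 3*exp(-2*I*pi/5) + exp(2*I*pi/5) + 2*exp(4*I*pi/5))*conj(exp(-2*I*pi/5)) + 1*(1 + 2*exp(-4*I*pi/5) + exp(-2*I*pi/5) + 3*exp(2*I*pi/5))*conj(exp(2*I*pi/5)) + 1*(1 + 2*exp(-2*I*pi/5) + 3*exp(-4*I*pi/5) + exp(4*I*pi/5))*conj(exp(-4*I*pi/5))]
      = (1/5)[(7) + (3 + 2*exp(-2*I*pi/5) + exp(-4*I*pi/5) + exp(2*I*pi/5)) + (3 + 2*exp(-4*I*pi/5) + exp(4*I*pi/5) + exp(2*I*pi/5)) + (3 + exp(-2*I*pi/5) + exp(-4*I*pi/5) + 2*exp(4*I*pi/5)) + (3 + exp(-2*I*pi/5) + exp(4*I*pi/5) + 2*exp(2*I*pi/5))] = 15/5 = 3
  <chi_rho, chi_3> = (1/5)[1*(7)*conj(1) + 1*(1 + exp(-4*I*pi/5) + 3*exp(4*I*pi/5) + 2*exp(2*I*pi/5))*conj(exp(-4*I*pi/5)) + 1*(1 + 3*exp(-2*I*pi/5) + exp(2*I*pi/5) + 2*exp(4*I*pi/5))*conj(exp(2*I*pi/5)) + 1*(1 + 2*exp(-4*I*pi/5) + exp(-2*I*pi/5) + 3*exp(2*I*pi/5))*conj(exp(-2*I*pi/5)) + 1*(1 + 2*exp(-2*I*pi/5) + 3*exp(-4*I*pi/5) + exp(4*I*pi/5))*conj(exp(4*I*pi/5))]
      = (1/5)[(7) + (1 + 3*exp(-2*I*pi/5) + 2*exp(-4*I*pi/5) + exp(4*I*pi/5)) + (1 + 3*exp(-4*I*pi/5) + exp(-2*I*pi/5) + 2*exp(2*I*pi/5)) + (1 + 2*exp(-2*I*pi/5) + exp(2*I*pi/5) + 3*exp(4*I*pi/5)) + (1 + exp(-4*I*pi/5) + 2*exp(4*I*pi/5) + 3*exp(2*I*pi/5))] = 5/5 = 1
  <chi_rho, chi_4> = (1/5)[1*(7)*conj(1) + 1*(1 + exp(-4*I*pi/5) + 3*exp(4*I*pi/5) + 2*exp(2*I*pi/5))*conj(exp(-2*I*pi/5)) + 1*(1 + 3*exp(-2*I*pi/5) + exp(2*I*pi/5) + 2*exp(4*I*pi/5))*conj(exp(-4*I*pi/5)) + 1*(1 + 2*exp(-4*I*pi/5) + exp(-2*I*pi/5) + 3*exp(2*I*pi/5))*conj(exp(4*I*pi/5)) + 1*(1 + 2*exp(-2*I*pi/5) + 3*exp(-4*I*pi/5) + exp(4*I*pi/5))*conj(exp(2*I*pi/5))]
      = (1/5)[(7) + (3*exp(-4*I*pi/5) + exp(-2*I*pi/5) + exp(2*I*pi/5) + 2*exp(4*I*pi/5)) + (2*exp(-2*I*pi/5) + exp(-4*I*pi/5) + exp(4*I*pi/5) + 3*exp(2*I*pi/5)) + (3*exp(-2*I*pi/5) + exp(-4*I*pi/5) + exp(4*I*pi/5) + 2*exp(2*I*pi/5)) + (2*exp(-4*I*pi/5) + exp(-2*I*pi/5) + exp(2*I*pi/5) + 3*exp(4*I*pi/5))] = 0/5 = 0
(Exp terms are combined using exp(i*s)*conj(exp(i*t)) = exp(i*(s-t)), and sums of them are collapsed using the identity that for every m > 1 the m distinct m-th roots of unity sum to 0, e.g. 1 + exp(2*I*pi/3) + exp(-2*I*pi/3) = 0.)
Dimension check: dim(rho) = sum (mult * dim) = 1*1 + 2*1 + 3*1 + 1*1 + 0*1 = 7 = chi_rho(e) = 7.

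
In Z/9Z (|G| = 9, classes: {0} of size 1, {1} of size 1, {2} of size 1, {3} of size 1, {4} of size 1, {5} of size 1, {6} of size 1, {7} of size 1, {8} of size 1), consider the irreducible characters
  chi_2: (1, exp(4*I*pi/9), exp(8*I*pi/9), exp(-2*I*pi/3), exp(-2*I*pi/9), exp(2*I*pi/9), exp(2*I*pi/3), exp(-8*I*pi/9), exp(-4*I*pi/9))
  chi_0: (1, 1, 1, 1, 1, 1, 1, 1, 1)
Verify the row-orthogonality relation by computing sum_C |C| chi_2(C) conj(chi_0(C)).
Sum = 0; so <chi_2, chi_0> = 0 (distinct irreducibles are orthogonal).

Derivation: Compute term by term over conjugacy classes (|C| * chi_2(C) * conj(chi_0(C))):
  1*(1)*conj(1) + 1*(exp(4*I*pi/9))*conj(1) + 1*(exp(8*I*pi/9))*conj(1) + 1*(exp(-2*I*pi/3))*conj(1) + 1*(exp(-2*I*pi/9))*conj(1) + 1*(exp(2*I*pi/9))*conj(1) + 1*(exp(2*I*pi/3))*conj(1) + 1*(exp(-8*I*pi/9))*conj(1) + 1*(exp(-4*I*pi/9))*conj(1)
  = (1) + (exp(4*I*pi/9)) + (exp(8*I*pi/9)) + (exp(-2*I*pi/3)) + (exp(-2*I*pi/9)) + (exp(2*I*pi/9)) + (exp(2*I*pi/3)) + (exp(-8*I*pi/9)) + (exp(-4*I*pi/9))
  = 0.
(Exp terms are combined using exp(i*s)*conj(exp(i*t)) = exp(i*(s-t)), and sums of them are collapsed using the identity that for every m > 1 the m distinct m-th roots of unity sum to 0, e.g. 1 + exp(2*I*pi/3) + exp(-2*I*pi/3) = 0.)
Dividing by |G| = 9 gives 0/9 = 0, matching the row-orthogonality relation <chi_2, chi_0> = [chi_2 = chi_0].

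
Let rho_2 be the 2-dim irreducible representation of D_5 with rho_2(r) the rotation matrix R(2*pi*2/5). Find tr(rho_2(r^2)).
chi_{rho_2}(r^2) = 2*cos(2*pi*2*2/5) = -1/2 + sqrt(5)/2

Proof sketch: rho_2(r^2) is rotation by angle 2*pi*2*2/5, whose trace is 2*cos(2*pi*2*2/5) = -1/2 + sqrt(5)/2.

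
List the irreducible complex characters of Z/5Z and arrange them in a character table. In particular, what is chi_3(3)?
Character table of Z/5Z (irreps indexed chi_0,...,chi_4 with chi_k(m) = zeta_5^(k*m), zeta_5 = exp(2*pi*i/5)):
  irrep \ class  {0} (size 1)  {1} (size 1)    {2} (size 1)    {3} (size 1)    {4} (size 1)  
  chi_0          1             1               1               1               1             
  chi_1          1             exp(2*I*pi/5)   exp(4*I*pi/5)   exp(-4*I*pi/5)  exp(-2*I*pi/5)
  chi_2          1             exp(4*I*pi/5)   exp(-2*I*pi/5)  exp(2*I*pi/5)   exp(-4*I*pi/5)
  chi_3          1             exp(-4*I*pi/5)  exp(2*I*pi/5)   exp(-2*I*pi/5)  exp(4*I*pi/5) 
  chi_4          1             exp(-2*I*pi/5)  exp(-4*I*pi/5)  exp(4*I*pi/5)   exp(2*I*pi/5) 

Spot check: chi_3(3) = zeta_5^(3*3) = zeta_5^9 = exp(-2*I*pi/5).

Proof sketch: Z/5Z is abelian, so all 5 irreducible complex representations are 1-dimensional. They are given by chi_k(m) = zeta_5^(k*m) for k = 0,...,4. Row orthogonality: sum_m chi_k(m) conj(chi_l(m)) = 5 * [k = l].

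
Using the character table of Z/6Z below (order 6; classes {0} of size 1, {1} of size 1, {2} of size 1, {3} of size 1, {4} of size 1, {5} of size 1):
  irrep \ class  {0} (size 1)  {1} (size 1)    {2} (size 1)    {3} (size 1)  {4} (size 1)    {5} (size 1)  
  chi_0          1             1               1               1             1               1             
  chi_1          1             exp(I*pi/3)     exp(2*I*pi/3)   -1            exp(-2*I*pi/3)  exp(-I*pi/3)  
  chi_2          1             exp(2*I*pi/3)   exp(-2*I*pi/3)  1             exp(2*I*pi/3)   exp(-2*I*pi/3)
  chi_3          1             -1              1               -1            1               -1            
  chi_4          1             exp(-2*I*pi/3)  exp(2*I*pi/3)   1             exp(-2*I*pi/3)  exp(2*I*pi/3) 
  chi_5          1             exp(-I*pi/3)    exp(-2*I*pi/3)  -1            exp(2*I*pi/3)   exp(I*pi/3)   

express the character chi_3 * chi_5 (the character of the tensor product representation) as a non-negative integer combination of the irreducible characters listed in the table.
chi_3 tensor chi_5 = chi_2 (all other irreducibles have multiplicity 0).

Reasoning: The character of a tensor product is the pointwise product (chi_3 * chi_5)(C) = chi_3(C) * chi_5(C):
  {0}: (1)*(1), {1}: (-1)*(exp(-I*pi/3)), {2}: (1)*(exp(-2*I*pi/3)), {3}: (-1)*(-1), {4}: (1)*(exp(2*I*pi/3)), {5}: (-1)*(exp(I*pi/3))
so (chi_3 * chi_5) takes values
  {0} -> 1, {1} -> -exp(-I*pi/3), {2} -> exp(-2*I*pi/3), {3} -> 1, {4} -> exp(2*I*pi/3), {5} -> -exp(I*pi/3).
Now take the inner product of this character with each irreducible chi from the table, <chi_3*chi_5, chi> = (1/6) sum_C |C| (chi_3*chi_5)(C) conj(chi(C)):
  <chi_3*chi_5, chi_0> = (1/6)[1*(1)*conj(1) + 1*(-exp(-I*pi/3))*conj(1) + 1*(exp(-2*I*pi/3))*conj(1) + 1*(1)*conj(1) + 1*(exp(2*I*pi/3))*conj(1) + 1*(-exp(I*pi/3))*conj(1)]
      = (1/6)[(1) + (-exp(-I*pi/3)) + (exp(-2*I*pi/3)) + (1) + (exp(2*I*pi/3)) + (-exp(I*pi/3))] = 0/6 = 0
  <chi_3*chi_5, chi_1> = (1/6)[1*(1)*conj(1) + 1*(-exp(-I*pi/3))*conj(exp(I*pi/3)) + 1*(exp(-2*I*pi/3))*conj(exp(2*I*pi/3)) + 1*(1)*conj(-1) + 1*(exp(2*I*pi/3))*conj(exp(-2*I*pi/3)) + 1*(-exp(I*pi/3))*conj(exp(-I*pi/3))]
      = (1/6)[(1) + (-exp(-2*I*pi/3)) + (exp(2*I*pi/3)) + (-1) + (exp(-2*I*pi/3)) + (-exp(2*I*pi/3))] = 0/6 = 0
  <chi_3*chi_5, chi_2> = (1/6)[1*(1)*conj(1) + 1*(-exp(-I*pi/3))*conj(exp(2*I*pi/3)) + 1*(exp(-2*I*pi/3))*conj(exp(-2*I*pi/3)) + 1*(1)*conj(1) + 1*(exp(2*I*pi/3))*conj(exp(2*I*pi/3)) + 1*(-exp(I*pi/3))*conj(exp(-2*I*pi/3))]
      = (1/6)[(1) + (1) + (1) + (1) + (1) + (1)] = 6/6 = 1
  <chi_3*chi_5, chi_3> = (1/6)[1*(1)*conj(1) + 1*(-exp(-I*pi/3))*conj(-1) + 1*(exp(-2*I*pi/3))*conj(1) + 1*(1)*conj(-1) + 1*(exp(2*I*pi/3))*conj(1) + 1*(-exp(I*pi/3))*conj(-1)]
      = (1/6)[(1) + (exp(-I*pi/3)) + (exp(-2*I*pi/3)) + (-1) + (exp(2*I*pi/3)) + (exp(I*pi/3))] = 0/6 = 0
  <chi_3*chi_5, chi_4> = (1/6)[1*(1)*conj(1) + 1*(-exp(-I*pi/3))*conj(exp(-2*I*pi/3)) + 1*(exp(-2*I*pi/3))*conj(exp(2*I*pi/3)) + 1*(1)*conj(1) + 1*(exp(2*I*pi/3))*conj(exp(-2*I*pi/3)) + 1*(-exp(I*pi/3))*conj(exp(2*I*pi/3))]
      = (1/6)[(1) + (-exp(I*pi/3)) + (exp(2*I*pi/3)) + (1) + (exp(-2*I*pi/3)) + (-exp(-I*pi/3))] = 0/6 = 0
  <chi_3*chi_5, chi_5> = (1/6)[1*(1)*conj(1) + 1*(-exp(-I*pi/3))*conj(exp(-I*pi/3)) + 1*(exp(-2*I*pi/3))*conj(exp(-2*I*pi/3)) + 1*(1)*conj(-1) + 1*(exp(2*I*pi/3))*conj(exp(2*I*pi/3)) + 1*(-exp(I*pi/3))*conj(exp(I*pi/3))]
      = (1/6)[(1) + (-1) + (1) + (-1) + (1) + (-1)] = 0/6 = 0
(Exp terms are combined using exp(i*s)*conj(exp(i*t)) = exp(i*(s-t)), and sums of them are collapsed using the identity that for every m > 1 the m distinct m-th roots of unity sum to 0, e.g. 1 + exp(2*I*pi/3) + exp(-2*I*pi/3) = 0.)
Hence the multiplicities are chi_2: 1. Dimension check: dim(chi_3)*dim(chi_5) = 1*1 = 1 and sum (mult * dim) = 1*1 = 1.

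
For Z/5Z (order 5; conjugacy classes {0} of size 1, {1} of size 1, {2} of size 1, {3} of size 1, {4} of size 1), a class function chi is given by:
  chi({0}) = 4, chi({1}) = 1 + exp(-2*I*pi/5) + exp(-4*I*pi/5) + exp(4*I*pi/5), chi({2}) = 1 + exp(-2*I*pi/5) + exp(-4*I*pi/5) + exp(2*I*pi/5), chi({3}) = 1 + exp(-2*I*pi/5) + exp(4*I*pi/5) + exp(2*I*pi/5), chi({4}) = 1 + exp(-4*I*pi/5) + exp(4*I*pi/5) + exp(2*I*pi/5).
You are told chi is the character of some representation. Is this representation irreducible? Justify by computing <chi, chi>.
Not irreducible (reducible): <chi, chi> = 4 > 1.

Proof sketch: <chi, chi> = (1/|G|) sum_C |C| * |chi(C)|^2 = (1/5)[1*|4|^2 + 1*|1 + exp(-2*I*pi/5) + exp(-4*I*pi/5) + exp(4*I*pi/5)|^2 + 1*|1 + exp(-2*I*pi/5) + exp(-4*I*pi/5) + exp(2*I*pi/5)|^2 + 1*|1 + exp(-2*I*pi/5) + exp(4*I*pi/5) + exp(2*I*pi/5)|^2 + 1*|1 + exp(-4*I*pi/5) + exp(4*I*pi/5) + exp(2*I*pi/5)|^2]
  = (1/5)[(16) + (1) + (1) + (1) + (1)] = 20/5 = 4.
(Exp terms are combined using exp(i*s)*conj(exp(i*t)) = exp(i*(s-t)), and sums of them are collapsed using the identity that for every m > 1 the m distinct m-th roots of unity sum to 0, e.g. 1 + exp(2*I*pi/3) + exp(-2*I*pi/3) = 0.)
A character is irreducible iff <chi, chi> = 1, so this representation is reducible.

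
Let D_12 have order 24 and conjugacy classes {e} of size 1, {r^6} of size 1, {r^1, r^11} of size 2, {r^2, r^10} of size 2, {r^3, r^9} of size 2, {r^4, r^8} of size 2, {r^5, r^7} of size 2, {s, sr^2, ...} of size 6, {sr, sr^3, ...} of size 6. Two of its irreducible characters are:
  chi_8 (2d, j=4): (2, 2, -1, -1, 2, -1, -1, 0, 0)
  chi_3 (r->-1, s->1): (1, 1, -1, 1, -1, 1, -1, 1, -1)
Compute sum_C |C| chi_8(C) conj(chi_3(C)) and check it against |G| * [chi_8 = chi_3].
Sum = 0; so <chi_8, chi_3> = 0 (distinct irreducibles are orthogonal).

Reasoning: Compute term by term over conjugacy classes (|C| * chi_8(C) * conj(chi_3(C))):
  1*(2)*conj(1) + 1*(2)*conj(1) + 2*(-1)*conj(-1) + 2*(-1)*conj(1) + 2*(2)*conj(-1) + 2*(-1)*conj(1) + 2*(-1)*conj(-1) + 6*(0)*conj(1) + 6*(0)*conj(-1)
  = (2) + (2) + (2) + (-2) + (-4) + (-2) + (2) + (0) + (0)
  = 0.
Dividing by |G| = 24 gives 0/24 = 0, matching the row-orthogonality relation <chi_8, chi_3> = [chi_8 = chi_3].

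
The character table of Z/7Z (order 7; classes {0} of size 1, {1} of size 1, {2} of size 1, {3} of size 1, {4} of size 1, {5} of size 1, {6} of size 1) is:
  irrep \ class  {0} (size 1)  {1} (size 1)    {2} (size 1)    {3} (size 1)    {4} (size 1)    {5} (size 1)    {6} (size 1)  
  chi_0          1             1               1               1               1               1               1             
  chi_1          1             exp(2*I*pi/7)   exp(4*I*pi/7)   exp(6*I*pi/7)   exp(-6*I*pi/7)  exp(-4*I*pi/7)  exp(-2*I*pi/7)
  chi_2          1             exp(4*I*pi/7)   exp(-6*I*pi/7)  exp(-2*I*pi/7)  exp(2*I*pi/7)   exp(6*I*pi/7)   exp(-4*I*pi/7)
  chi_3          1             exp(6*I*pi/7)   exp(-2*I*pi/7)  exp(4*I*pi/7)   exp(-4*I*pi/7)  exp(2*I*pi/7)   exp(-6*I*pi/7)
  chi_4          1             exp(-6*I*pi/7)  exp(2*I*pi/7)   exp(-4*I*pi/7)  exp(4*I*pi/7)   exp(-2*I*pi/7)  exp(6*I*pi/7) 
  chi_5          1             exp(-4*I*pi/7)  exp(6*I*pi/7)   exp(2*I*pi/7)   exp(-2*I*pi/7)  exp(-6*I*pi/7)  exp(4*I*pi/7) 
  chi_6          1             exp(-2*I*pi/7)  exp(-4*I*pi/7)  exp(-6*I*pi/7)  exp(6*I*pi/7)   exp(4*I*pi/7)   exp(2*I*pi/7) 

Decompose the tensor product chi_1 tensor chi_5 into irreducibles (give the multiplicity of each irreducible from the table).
chi_1 tensor chi_5 = chi_6 (all other irreducibles have multiplicity 0).

Details: The character of a tensor product is the pointwise product (chi_1 * chi_5)(C) = chi_1(C) * chi_5(C):
  {0}: (1)*(1), {1}: (exp(2*I*pi/7))*(exp(-4*I*pi/7)), {2}: (exp(4*I*pi/7))*(exp(6*I*pi/7)), {3}: (exp(6*I*pi/7))*(exp(2*I*pi/7)), {4}: (exp(-6*I*pi/7))*(exp(-2*I*pi/7)), {5}: (exp(-4*I*pi/7))*(exp(-6*I*pi/7)), {6}: (exp(-2*I*pi/7))*(exp(4*I*pi/7))
so (chi_1 * chi_5) takes values
  {0} -> 1, {1} -> exp(-2*I*pi/7), {2} -> exp(-4*I*pi/7), {3} -> exp(-6*I*pi/7), {4} -> exp(6*I*pi/7), {5} -> exp(4*I*pi/7), {6} -> exp(2*I*pi/7).
Now take the inner product of this character with each irreducible chi from the table, <chi_1*chi_5, chi> = (1/7) sum_C |C| (chi_1*chi_5)(C) conj(chi(C)):
  <chi_1*chi_5, chi_0> = (1/7)[1*(1)*conj(1) + 1*(exp(-2*I*pi/7))*conj(1) + 1*(exp(-4*I*pi/7))*conj(1) + 1*(exp(-6*I*pi/7))*conj(1) + 1*(exp(6*I*pi/7))*conj(1) + 1*(exp(4*I*pi/7))*conj(1) + 1*(exp(2*I*pi/7))*conj(1)]
      = (1/7)[(1) + (exp(-2*I*pi/7)) + (exp(-4*I*pi/7)) + (exp(-6*I*pi/7)) + (exp(6*I*pi/7)) + (exp(4*I*pi/7)) + (exp(2*I*pi/7))] = 0/7 = 0
  <chi_1*chi_5, chi_1> = (1/7)[1*(1)*conj(1) + 1*(exp(-2*I*pi/7))*conj(exp(2*I*pi/7)) + 1*(exp(-4*I*pi/7))*conj(exp(4*I*pi/7)) + 1*(exp(-6*I*pi/7))*conj(exp(6*I*pi/7)) + 1*(exp(6*I*pi/7))*conj(exp(-6*I*pi/7)) + 1*(exp(4*I*pi/7))*conj(exp(-4*I*pi/7)) + 1*(exp(2*I*pi/7))*conj(exp(-2*I*pi/7))]
      = (1/7)[(1) + (exp(-4*I*pi/7)) + (exp(6*I*pi/7)) + (exp(2*I*pi/7)) + (exp(-2*I*pi/7)) + (exp(-6*I*pi/7)) + (exp(4*I*pi/7))] = 0/7 = 0
  <chi_1*chi_5, chi_2> = (1/7)[1*(1)*conj(1) + 1*(exp(-2*I*pi/7))*conj(exp(4*I*pi/7)) + 1*(exp(-4*I*pi/7))*conj(exp(-6*I*pi/7)) + 1*(exp(-6*I*pi/7))*conj(exp(-2*I*pi/7)) + 1*(exp(6*I*pi/7))*conj(exp(2*I*pi/7)) + 1*(exp(4*I*pi/7))*conj(exp(6*I*pi/7)) + 1*(exp(2*I*pi/7))*conj(exp(-4*I*pi/7))]
      = (1/7)[(1) + (exp(-6*I*pi/7)) + (exp(2*I*pi/7)) + (exp(-4*I*pi/7)) + (exp(4*I*pi/7)) + (exp(-2*I*pi/7)) + (exp(6*I*pi/7))] = 0/7 = 0
  <chi_1*chi_5, chi_3> = (1/7)[1*(1)*conj(1) + 1*(exp(-2*I*pi/7))*conj(exp(6*I*pi/7)) + 1*(exp(-4*I*pi/7))*conj(exp(-2*I*pi/7)) + 1*(exp(-6*I*pi/7))*conj(exp(4*I*pi/7)) + 1*(exp(6*I*pi/7))*conj(exp(-4*I*pi/7)) + 1*(exp(4*I*pi/7))*conj(exp(2*I*pi/7)) + 1*(exp(2*I*pi/7))*conj(exp(-6*I*pi/7))]
      = (1/7)[(1) + (exp(6*I*pi/7)) + (exp(-2*I*pi/7)) + (exp(4*I*pi/7)) + (exp(-4*I*pi/7)) + (exp(2*I*pi/7)) + (exp(-6*I*pi/7))] = 0/7 = 0
  <chi_1*chi_5, chi_4> = (1/7)[1*(1)*conj(1) + 1*(exp(-2*I*pi/7))*conj(exp(-6*I*pi/7)) + 1*(exp(-4*I*pi/7))*conj(exp(2*I*pi/7)) + 1*(exp(-6*I*pi/7))*conj(exp(-4*I*pi/7)) + 1*(exp(6*I*pi/7))*conj(exp(4*I*pi/7)) + 1*(exp(4*I*pi/7))*conj(exp(-2*I*pi/7)) + 1*(exp(2*I*pi/7))*conj(exp(6*I*pi/7))]
      = (1/7)[(1) + (exp(4*I*pi/7)) + (exp(-6*I*pi/7)) + (exp(-2*I*pi/7)) + (exp(2*I*pi/7)) + (exp(6*I*pi/7)) + (exp(-4*I*pi/7))] = 0/7 = 0
  <chi_1*chi_5, chi_5> = (1/7)[1*(1)*conj(1) + 1*(exp(-2*I*pi/7))*conj(exp(-4*I*pi/7)) + 1*(exp(-4*I*pi/7))*conj(exp(6*I*pi/7)) + 1*(exp(-6*I*pi/7))*conj(exp(2*I*pi/7)) + 1*(exp(6*I*pi/7))*conj(exp(-2*I*pi/7)) + 1*(exp(4*I*pi/7))*conj(exp(-6*I*pi/7)) + 1*(exp(2*I*pi/7))*conj(exp(4*I*pi/7))]
      = (1/7)[(1) + (exp(2*I*pi/7)) + (exp(4*I*pi/7)) + (exp(6*I*pi/7)) + (exp(-6*I*pi/7)) + (exp(-4*I*pi/7)) + (exp(-2*I*pi/7))] = 0/7 = 0
  <chi_1*chi_5, chi_6> = (1/7)[1*(1)*conj(1) + 1*(exp(-2*I*pi/7))*conj(exp(-2*I*pi/7)) + 1*(exp(-4*I*pi/7))*conj(exp(-4*I*pi/7)) + 1*(exp(-6*I*pi/7))*conj(exp(-6*I*pi/7)) + 1*(exp(6*I*pi/7))*conj(exp(6*I*pi/7)) + 1*(exp(4*I*pi/7))*conj(exp(4*I*pi/7)) + 1*(exp(2*I*pi/7))*conj(exp(2*I*pi/7))]
      = (1/7)[(1) + (1) + (1) + (1) + (1) + (1) + (1)] = 7/7 = 1
(Exp terms are combined using exp(i*s)*conj(exp(i*t)) = exp(i*(s-t)), and sums of them are collapsed using the identity that for every m > 1 the m distinct m-th roots of unity sum to 0, e.g. 1 + exp(2*I*pi/3) + exp(-2*I*pi/3) = 0.)
Hence the multiplicities are chi_6: 1. Dimension check: dim(chi_1)*dim(chi_5) = 1*1 = 1 and sum (mult * dim) = 1*1 = 1.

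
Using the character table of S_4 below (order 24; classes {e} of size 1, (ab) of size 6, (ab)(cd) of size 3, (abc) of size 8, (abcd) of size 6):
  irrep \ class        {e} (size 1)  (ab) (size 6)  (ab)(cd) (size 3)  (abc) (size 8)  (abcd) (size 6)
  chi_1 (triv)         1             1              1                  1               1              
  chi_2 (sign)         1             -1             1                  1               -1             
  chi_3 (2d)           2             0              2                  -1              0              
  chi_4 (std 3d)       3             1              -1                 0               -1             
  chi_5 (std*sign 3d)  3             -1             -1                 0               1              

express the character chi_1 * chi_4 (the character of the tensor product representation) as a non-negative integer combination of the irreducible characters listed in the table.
chi_1 tensor chi_4 = chi_4 (all other irreducibles have multiplicity 0).

Derivation: The character of a tensor product is the pointwise product (chi_1 * chi_4)(C) = chi_1(C) * chi_4(C):
  {e}: (1)*(3), (ab): (1)*(1), (ab)(cd): (1)*(-1), (abc): (1)*(0), (abcd): (1)*(-1)
so (chi_1 * chi_4) takes values
  {e} -> 3, (ab) -> 1, (ab)(cd) -> -1, (abc) -> 0, (abcd) -> -1.
Now take the inner product of this character with each irreducible chi from the table, <chi_1*chi_4, chi> = (1/24) sum_C |C| (chi_1*chi_4)(C) conj(chi(C)):
  <chi_1*chi_4, chi_1> = (1/24)[1*(3)*conj(1) + 6*(1)*conj(1) + 3*(-1)*conj(1) + 8*(0)*conj(1) + 6*(-1)*conj(1)]
      = (1/24)[(3) + (6) + (-3) + (0) + (-6)] = 0/24 = 0
  <chi_1*chi_4, chi_2> = (1/24)[1*(3)*conj(1) + 6*(1)*conj(-1) + 3*(-1)*conj(1) + 8*(0)*conj(1) + 6*(-1)*conj(-1)]
      = (1/24)[(3) + (-6) + (-3) + (0) + (6)] = 0/24 = 0
  <chi_1*chi_4, chi_3> = (1/24)[1*(3)*conj(2) + 6*(1)*conj(0) + 3*(-1)*conj(2) + 8*(0)*conj(-1) + 6*(-1)*conj(0)]
      = (1/24)[(6) + (0) + (-6) + (0) + (0)] = 0/24 = 0
  <chi_1*chi_4, chi_4> = (1/24)[1*(3)*conj(3) + 6*(1)*conj(1) + 3*(-1)*conj(-1) + 8*(0)*conj(0) + 6*(-1)*conj(-1)]
      = (1/24)[(9) + (6) + (3) + (0) + (6)] = 24/24 = 1
  <chi_1*chi_4, chi_5> = (1/24)[1*(3)*conj(3) + 6*(1)*conj(-1) + 3*(-1)*conj(-1) + 8*(0)*conj(0) + 6*(-1)*conj(1)]
      = (1/24)[(9) + (-6) + (3) + (0) + (-6)] = 0/24 = 0
Hence the multiplicities are chi_4: 1. Dimension check: dim(chi_1)*dim(chi_4) = 1*3 = 3 and sum (mult * dim) = 1*3 = 3.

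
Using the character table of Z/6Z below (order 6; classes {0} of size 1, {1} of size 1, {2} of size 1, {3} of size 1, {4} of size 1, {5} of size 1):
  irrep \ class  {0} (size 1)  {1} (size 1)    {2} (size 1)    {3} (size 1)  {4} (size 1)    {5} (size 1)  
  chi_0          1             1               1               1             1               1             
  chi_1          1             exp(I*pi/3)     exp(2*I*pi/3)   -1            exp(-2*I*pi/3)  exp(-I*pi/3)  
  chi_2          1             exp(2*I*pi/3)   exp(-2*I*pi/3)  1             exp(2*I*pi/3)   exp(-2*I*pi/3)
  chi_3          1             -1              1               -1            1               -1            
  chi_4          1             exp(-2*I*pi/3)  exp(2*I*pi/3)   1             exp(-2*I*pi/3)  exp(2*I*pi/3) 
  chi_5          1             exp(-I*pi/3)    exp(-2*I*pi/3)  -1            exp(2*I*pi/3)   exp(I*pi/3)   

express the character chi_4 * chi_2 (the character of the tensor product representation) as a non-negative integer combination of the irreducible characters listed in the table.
chi_4 tensor chi_2 = chi_0 (all other irreducibles have multiplicity 0).

The character of a tensor product is the pointwise product (chi_4 * chi_2)(C) = chi_4(C) * chi_2(C):
  {0}: (1)*(1), {1}: (exp(-2*I*pi/3))*(exp(2*I*pi/3)), {2}: (exp(2*I*pi/3))*(exp(-2*I*pi/3)), {3}: (1)*(1), {4}: (exp(-2*I*pi/3))*(exp(2*I*pi/3)), {5}: (exp(2*I*pi/3))*(exp(-2*I*pi/3))
so (chi_4 * chi_2) takes values
  {0} -> 1, {1} -> 1, {2} -> 1, {3} -> 1, {4} -> 1, {5} -> 1.
Now take the inner product of this character with each irreducible chi from the table, <chi_4*chi_2, chi> = (1/6) sum_C |C| (chi_4*chi_2)(C) conj(chi(C)):
  <chi_4*chi_2, chi_0> = (1/6)[1*(1)*conj(1) + 1*(1)*conj(1) + 1*(1)*conj(1) + 1*(1)*conj(1) + 1*(1)*conj(1) + 1*(1)*conj(1)]
      = (1/6)[(1) + (1) + (1) + (1) + (1) + (1)] = 6/6 = 1
  <chi_4*chi_2, chi_1> = (1/6)[1*(1)*conj(1) + 1*(1)*conj(exp(I*pi/3)) + 1*(1)*conj(exp(2*I*pi/3)) + 1*(1)*conj(-1) + 1*(1)*conj(exp(-2*I*pi/3)) + 1*(1)*conj(exp(-I*pi/3))]
      = (1/6)[(1) + (exp(-I*pi/3)) + (exp(-2*I*pi/3)) + (-1) + (exp(2*I*pi/3)) + (exp(I*pi/3))] = 0/6 = 0
  <chi_4*chi_2, chi_2> = (1/6)[1*(1)*conj(1) + 1*(1)*conj(exp(2*I*pi/3)) + 1*(1)*conj(exp(-2*I*pi/3)) + 1*(1)*conj(1) + 1*(1)*conj(exp(2*I*pi/3)) + 1*(1)*conj(exp(-2*I*pi/3))]
      = (1/6)[(1) + (exp(-2*I*pi/3)) + (exp(2*I*pi/3)) + (1) + (exp(-2*I*pi/3)) + (exp(2*I*pi/3))] = 0/6 = 0
  <chi_4*chi_2, chi_3> = (1/6)[1*(1)*conj(1) + 1*(1)*conj(-1) + 1*(1)*conj(1) + 1*(1)*conj(-1) + 1*(1)*conj(1) + 1*(1)*conj(-1)]
      = (1/6)[(1) + (-1) + (1) + (-1) + (1) + (-1)] = 0/6 = 0
  <chi_4*chi_2, chi_4> = (1/6)[1*(1)*conj(1) + 1*(1)*conj(exp(-2*I*pi/3)) + 1*(1)*conj(exp(2*I*pi/3)) + 1*(1)*conj(1) + 1*(1)*conj(exp(-2*I*pi/3)) + 1*(1)*conj(exp(2*I*pi/3))]
      = (1/6)[(1) + (exp(2*I*pi/3)) + (exp(-2*I*pi/3)) + (1) + (exp(2*I*pi/3)) + (exp(-2*I*pi/3))] = 0/6 = 0
  <chi_4*chi_2, chi_5> = (1/6)[1*(1)*conj(1) + 1*(1)*conj(exp(-I*pi/3)) + 1*(1)*conj(exp(-2*I*pi/3)) + 1*(1)*conj(-1) + 1*(1)*conj(exp(2*I*pi/3)) + 1*(1)*conj(exp(I*pi/3))]
      = (1/6)[(1) + (exp(I*pi/3)) + (exp(2*I*pi/3)) + (-1) + (exp(-2*I*pi/3)) + (exp(-I*pi/3))] = 0/6 = 0
(Exp terms are combined using exp(i*s)*conj(exp(i*t)) = exp(i*(s-t)), and sums of them are collapsed using the identity that for every m > 1 the m distinct m-th roots of unity sum to 0, e.g. 1 + exp(2*I*pi/3) + exp(-2*I*pi/3) = 0.)
Hence the multiplicities are chi_0: 1. Dimension check: dim(chi_4)*dim(chi_2) = 1*1 = 1 and sum (mult * dim) = 1*1 = 1.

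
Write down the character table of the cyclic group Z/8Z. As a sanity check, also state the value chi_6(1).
Character table of Z/8Z (irreps indexed chi_0,...,chi_7 with chi_k(m) = zeta_8^(k*m), zeta_8 = exp(2*pi*i/8)):
  irrep \ class  {0} (size 1)  {1} (size 1)    {2} (size 1)  {3} (size 1)    {4} (size 1)  {5} (size 1)    {6} (size 1)  {7} (size 1)  
  chi_0          1             1               1             1               1             1               1             1             
  chi_1          1             exp(I*pi/4)     I             exp(3*I*pi/4)   -1            exp(-3*I*pi/4)  -I            exp(-I*pi/4)  
  chi_2          1             I               -1            -I              1             I               -1            -I            
  chi_3          1             exp(3*I*pi/4)   -I            exp(I*pi/4)     -1            exp(-I*pi/4)    I             exp(-3*I*pi/4)
  chi_4          1             -1              1             -1              1             -1              1             -1            
  chi_5          1             exp(-3*I*pi/4)  I             exp(-I*pi/4)    -1            exp(I*pi/4)     -I            exp(3*I*pi/4) 
  chi_6          1             -I              -1            I               1             -I              -1            I             
  chi_7          1             exp(-I*pi/4)    -I            exp(-3*I*pi/4)  -1            exp(3*I*pi/4)   I             exp(I*pi/4)   

Spot check: chi_6(1) = zeta_8^(6*1) = zeta_8^6 = -I.

Justification: Z/8Z is abelian, so all 8 irreducible complex representations are 1-dimensional. They are given by chi_k(m) = zeta_8^(k*m) for k = 0,...,7. Row orthogonality: sum_m chi_k(m) conj(chi_l(m)) = 8 * [k = l].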